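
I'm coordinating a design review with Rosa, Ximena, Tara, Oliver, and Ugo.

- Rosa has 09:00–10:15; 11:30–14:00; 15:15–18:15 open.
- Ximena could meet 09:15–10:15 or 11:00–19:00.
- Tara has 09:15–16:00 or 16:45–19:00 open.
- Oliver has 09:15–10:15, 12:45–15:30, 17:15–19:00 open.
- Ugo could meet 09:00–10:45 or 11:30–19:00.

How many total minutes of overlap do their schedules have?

Rosa ∩ Ximena: 09:15-10:15, 11:30-14:00, 15:15-18:15.
Rosa ∩ Ximena ∩ Tara: 09:15-10:15, 11:30-14:00, 15:15-16:00, 16:45-18:15.
Rosa ∩ Ximena ∩ Tara ∩ Oliver: 09:15-10:15, 12:45-14:00, 15:15-15:30, 17:15-18:15.
Rosa ∩ Ximena ∩ Tara ∩ Oliver ∩ Ugo: 09:15-10:15, 12:45-14:00, 15:15-15:30, 17:15-18:15.
Summing the common windows: 60 + 75 + 15 + 60 = 210 minutes.

210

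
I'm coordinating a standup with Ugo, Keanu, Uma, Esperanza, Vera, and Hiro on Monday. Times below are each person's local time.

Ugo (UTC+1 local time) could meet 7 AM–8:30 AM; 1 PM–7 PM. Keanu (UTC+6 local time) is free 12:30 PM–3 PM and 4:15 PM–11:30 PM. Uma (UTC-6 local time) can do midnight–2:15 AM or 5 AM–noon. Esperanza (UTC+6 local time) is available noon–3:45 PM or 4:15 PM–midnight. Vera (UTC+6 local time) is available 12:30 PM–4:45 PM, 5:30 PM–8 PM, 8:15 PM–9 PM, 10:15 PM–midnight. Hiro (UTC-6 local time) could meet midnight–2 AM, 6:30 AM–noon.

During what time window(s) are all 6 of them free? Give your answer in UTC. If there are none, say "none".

Ugo in UTC: 06:00-07:30, 12:00-18:00 (subtract 1h to convert from UTC+1).
Keanu in UTC: 06:30-09:00, 10:15-17:30 (subtract 6h to convert from UTC+6).
Uma in UTC: 06:00-08:15, 11:00-18:00 (add 6h to convert from UTC-6).
Esperanza in UTC: 06:00-09:45, 10:15-18:00 (subtract 6h to convert from UTC+6).
Vera in UTC: 06:30-10:45, 11:30-14:00, 14:15-15:00, 16:15-18:00 (subtract 6h to convert from UTC+6).
Hiro in UTC: 06:00-08:00, 12:30-18:00 (add 6h to convert from UTC-6).
Ugo ∩ Keanu: 06:30-07:30, 12:00-17:30.
Ugo ∩ Keanu ∩ Uma: 06:30-07:30, 12:00-17:30.
Ugo ∩ Keanu ∩ Uma ∩ Esperanza: 06:30-07:30, 12:00-17:30.
Ugo ∩ Keanu ∩ Uma ∩ Esperanza ∩ Vera: 06:30-07:30, 12:00-14:00, 14:15-15:00, 16:15-17:30.
Ugo ∩ Keanu ∩ Uma ∩ Esperanza ∩ Vera ∩ Hiro: 06:30-07:30, 12:30-14:00, 14:15-15:00, 16:15-17:30.
So the common availability across everyone is 06:30-07:30, 12:30-14:00, 14:15-15:00, 16:15-17:30.

06:30-07:30, 12:30-14:00, 14:15-15:00, 16:15-17:30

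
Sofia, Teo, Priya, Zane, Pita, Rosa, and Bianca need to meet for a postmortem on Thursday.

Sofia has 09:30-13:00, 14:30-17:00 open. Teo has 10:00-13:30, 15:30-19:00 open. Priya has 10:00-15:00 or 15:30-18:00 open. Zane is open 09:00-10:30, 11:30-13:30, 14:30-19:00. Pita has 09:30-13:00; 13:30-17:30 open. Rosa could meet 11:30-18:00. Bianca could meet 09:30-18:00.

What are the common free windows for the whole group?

11:30-13:00, 15:30-17:00

Sofia ∩ Teo: 10:00-13:00, 15:30-17:00.
Sofia ∩ Teo ∩ Priya: 10:00-13:00, 15:30-17:00.
Sofia ∩ Teo ∩ Priya ∩ Zane: 10:00-10:30, 11:30-13:00, 15:30-17:00.
Sofia ∩ Teo ∩ Priya ∩ Zane ∩ Pita: 10:00-10:30, 11:30-13:00, 15:30-17:00.
Sofia ∩ Teo ∩ Priya ∩ Zane ∩ Pita ∩ Rosa: 11:30-13:00, 15:30-17:00.
Sofia ∩ Teo ∩ Priya ∩ Zane ∩ Pita ∩ Rosa ∩ Bianca: 11:30-13:00, 15:30-17:00.
Those are the intersection windows.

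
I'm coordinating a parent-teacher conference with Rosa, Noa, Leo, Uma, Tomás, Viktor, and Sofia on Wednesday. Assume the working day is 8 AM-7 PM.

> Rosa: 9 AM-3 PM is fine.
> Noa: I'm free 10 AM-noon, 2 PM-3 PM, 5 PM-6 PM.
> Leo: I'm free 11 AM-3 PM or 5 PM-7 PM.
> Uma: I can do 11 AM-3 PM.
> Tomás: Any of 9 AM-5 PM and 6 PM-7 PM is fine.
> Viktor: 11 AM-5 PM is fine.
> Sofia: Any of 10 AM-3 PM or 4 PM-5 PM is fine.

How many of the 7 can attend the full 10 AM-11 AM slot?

4

Rosa, Noa, Tomás, and Sofia can make the full 10:00-11:00 slot — that's 4.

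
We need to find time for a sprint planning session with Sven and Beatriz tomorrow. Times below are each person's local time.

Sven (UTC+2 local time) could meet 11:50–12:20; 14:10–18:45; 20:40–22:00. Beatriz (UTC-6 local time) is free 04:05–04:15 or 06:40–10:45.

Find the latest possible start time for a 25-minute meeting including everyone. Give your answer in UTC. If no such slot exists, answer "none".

16:20

Sven in UTC: 09:50-10:20, 12:10-16:45, 18:40-20:00 (subtract 2h to convert from UTC+2).
Beatriz in UTC: 10:05-10:15, 12:40-16:45 (add 6h to convert from UTC-6).
Sven ∩ Beatriz: 10:05-10:15, 12:40-16:45.
Those are the intersection windows.
The last common window of at least 25 minutes is 12:40-16:45; a 25-minute meeting can start as late as 16:20 and still end by 16:45.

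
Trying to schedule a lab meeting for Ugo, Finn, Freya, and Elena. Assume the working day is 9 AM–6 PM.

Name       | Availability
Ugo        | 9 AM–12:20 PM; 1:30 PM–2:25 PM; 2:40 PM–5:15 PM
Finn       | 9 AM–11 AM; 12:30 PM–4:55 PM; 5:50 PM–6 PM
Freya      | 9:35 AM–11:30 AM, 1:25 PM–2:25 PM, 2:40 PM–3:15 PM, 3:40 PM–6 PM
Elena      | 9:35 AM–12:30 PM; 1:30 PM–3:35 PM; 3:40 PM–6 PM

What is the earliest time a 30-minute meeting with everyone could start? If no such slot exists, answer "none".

09:35

Ugo ∩ Finn: 09:00-11:00, 13:30-14:25, 14:40-16:55.
Ugo ∩ Finn ∩ Freya: 09:35-11:00, 13:30-14:25, 14:40-15:15, 15:40-16:55.
Ugo ∩ Finn ∩ Freya ∩ Elena: 09:35-11:00, 13:30-14:25, 14:40-15:15, 15:40-16:55.
Those are the intersection windows.
The first common window of at least 30 minutes is 09:35-11:00, so the earliest start is 09:35.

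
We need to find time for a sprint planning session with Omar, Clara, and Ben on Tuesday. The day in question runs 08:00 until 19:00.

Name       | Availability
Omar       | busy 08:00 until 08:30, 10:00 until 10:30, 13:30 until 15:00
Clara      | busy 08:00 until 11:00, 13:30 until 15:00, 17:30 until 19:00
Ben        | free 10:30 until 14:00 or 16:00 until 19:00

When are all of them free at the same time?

Omar free: 08:30-10:00, 10:30-13:30, 15:00-19:00 (invert busy blocks within the working day).
Clara free: 11:00-13:30, 15:00-17:30 (invert busy blocks within the working day).
Ben free: 10:30-14:00, 16:00-19:00.
Omar ∩ Clara: 11:00-13:30, 15:00-17:30.
Omar ∩ Clara ∩ Ben: 11:00-13:30, 16:00-17:30.

11:00-13:30, 16:00-17:30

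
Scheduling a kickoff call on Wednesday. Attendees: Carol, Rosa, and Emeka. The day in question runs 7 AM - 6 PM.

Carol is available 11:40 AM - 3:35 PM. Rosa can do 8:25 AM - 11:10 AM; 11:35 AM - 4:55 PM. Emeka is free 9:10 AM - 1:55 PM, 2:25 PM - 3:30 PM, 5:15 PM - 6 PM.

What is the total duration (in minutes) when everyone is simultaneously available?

200

Carol ∩ Rosa: 11:40-15:35.
Carol ∩ Rosa ∩ Emeka: 11:40-13:55, 14:25-15:30.
Those are the intersection windows.
Summing the common windows: 135 + 65 = 200 minutes.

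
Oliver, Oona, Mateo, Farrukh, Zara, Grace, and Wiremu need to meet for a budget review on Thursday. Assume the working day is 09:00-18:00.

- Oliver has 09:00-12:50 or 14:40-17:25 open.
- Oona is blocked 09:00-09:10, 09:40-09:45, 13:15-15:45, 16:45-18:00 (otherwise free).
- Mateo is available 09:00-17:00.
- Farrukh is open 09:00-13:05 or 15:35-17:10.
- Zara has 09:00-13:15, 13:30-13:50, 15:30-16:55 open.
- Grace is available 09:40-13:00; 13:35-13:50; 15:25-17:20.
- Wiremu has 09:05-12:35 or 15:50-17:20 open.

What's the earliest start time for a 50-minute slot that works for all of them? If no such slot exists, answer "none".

09:45

Oliver free: 09:00-12:50, 14:40-17:25.
Oona free: 09:10-09:40, 09:45-13:15, 15:45-16:45 (invert busy blocks within the working day).
Mateo free: 09:00-17:00.
Farrukh free: 09:00-13:05, 15:35-17:10.
Zara free: 09:00-13:15, 13:30-13:50, 15:30-16:55.
Grace free: 09:40-13:00, 13:35-13:50, 15:25-17:20.
Wiremu free: 09:05-12:35, 15:50-17:20.
Oliver ∩ Oona: 09:10-09:40, 09:45-12:50, 15:45-16:45.
Oliver ∩ Oona ∩ Mateo: 09:10-09:40, 09:45-12:50, 15:45-16:45.
Oliver ∩ Oona ∩ Mateo ∩ Farrukh: 09:10-09:40, 09:45-12:50, 15:45-16:45.
Oliver ∩ Oona ∩ Mateo ∩ Farrukh ∩ Zara: 09:10-09:40, 09:45-12:50, 15:45-16:45.
Oliver ∩ Oona ∩ Mateo ∩ Farrukh ∩ Zara ∩ Grace: 09:45-12:50, 15:45-16:45.
Oliver ∩ Oona ∩ Mateo ∩ Farrukh ∩ Zara ∩ Grace ∩ Wiremu: 09:45-12:35, 15:50-16:45.
The first common window of at least 50 minutes is 09:45-12:35, so the earliest start is 09:45.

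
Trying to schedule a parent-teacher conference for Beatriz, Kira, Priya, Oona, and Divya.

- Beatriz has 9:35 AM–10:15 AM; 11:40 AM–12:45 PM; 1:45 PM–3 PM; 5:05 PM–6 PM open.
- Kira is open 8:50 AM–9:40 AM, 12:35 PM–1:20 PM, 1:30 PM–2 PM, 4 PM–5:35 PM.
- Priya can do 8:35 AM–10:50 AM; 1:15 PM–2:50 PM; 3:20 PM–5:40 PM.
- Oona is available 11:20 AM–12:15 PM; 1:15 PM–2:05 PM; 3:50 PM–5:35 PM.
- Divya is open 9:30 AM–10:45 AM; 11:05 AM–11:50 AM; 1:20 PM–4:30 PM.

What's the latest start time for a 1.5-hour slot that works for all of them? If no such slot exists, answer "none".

Beatriz ∩ Kira: 09:35-09:40, 12:35-12:45, 13:45-14:00, 17:05-17:35.
Beatriz ∩ Kira ∩ Priya: 09:35-09:40, 13:45-14:00, 17:05-17:35.
Beatriz ∩ Kira ∩ Priya ∩ Oona: 13:45-14:00, 17:05-17:35.
Beatriz ∩ Kira ∩ Priya ∩ Oona ∩ Divya: 13:45-14:00.
Those are the intersection windows.
No common window is at least 90 minutes long.

none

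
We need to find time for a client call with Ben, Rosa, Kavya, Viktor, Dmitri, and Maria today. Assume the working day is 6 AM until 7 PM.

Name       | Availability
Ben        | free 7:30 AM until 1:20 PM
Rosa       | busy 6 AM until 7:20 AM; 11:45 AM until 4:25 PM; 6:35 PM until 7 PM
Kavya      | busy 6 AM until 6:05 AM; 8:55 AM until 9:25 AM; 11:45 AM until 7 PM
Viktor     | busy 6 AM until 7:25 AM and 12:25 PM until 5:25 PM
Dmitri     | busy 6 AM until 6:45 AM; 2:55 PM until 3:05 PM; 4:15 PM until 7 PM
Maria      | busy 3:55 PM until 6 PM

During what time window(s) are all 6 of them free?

Ben free: 07:30-13:20.
Rosa free: 07:20-11:45, 16:25-18:35 (invert busy blocks within the working day).
Kavya free: 06:05-08:55, 09:25-11:45 (invert busy blocks within the working day).
Viktor free: 07:25-12:25, 17:25-19:00 (invert busy blocks within the working day).
Dmitri free: 06:45-14:55, 15:05-16:15 (invert busy blocks within the working day).
Maria free: 06:00-15:55, 18:00-19:00 (invert busy blocks within the working day).
Ben ∩ Rosa: 07:30-11:45.
Ben ∩ Rosa ∩ Kavya: 07:30-08:55, 09:25-11:45.
Ben ∩ Rosa ∩ Kavya ∩ Viktor: 07:30-08:55, 09:25-11:45.
Ben ∩ Rosa ∩ Kavya ∩ Viktor ∩ Dmitri: 07:30-08:55, 09:25-11:45.
Ben ∩ Rosa ∩ Kavya ∩ Viktor ∩ Dmitri ∩ Maria: 07:30-08:55, 09:25-11:45.

07:30-08:55, 09:25-11:45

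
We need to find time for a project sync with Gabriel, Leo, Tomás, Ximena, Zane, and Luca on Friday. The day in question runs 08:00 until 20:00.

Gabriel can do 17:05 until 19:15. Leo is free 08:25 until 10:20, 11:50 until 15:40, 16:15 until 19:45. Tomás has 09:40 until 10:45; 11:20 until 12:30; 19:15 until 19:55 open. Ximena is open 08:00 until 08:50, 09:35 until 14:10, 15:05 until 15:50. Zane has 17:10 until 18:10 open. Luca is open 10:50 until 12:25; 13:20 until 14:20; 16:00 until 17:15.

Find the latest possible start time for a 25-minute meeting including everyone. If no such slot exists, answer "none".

none

Gabriel ∩ Leo: 17:05-19:15.
Gabriel ∩ Leo ∩ Tomás: ∅.
Gabriel ∩ Leo ∩ Tomás ∩ Ximena: ∅.
Gabriel ∩ Leo ∩ Tomás ∩ Ximena ∩ Zane: ∅.
Gabriel ∩ Leo ∩ Tomás ∩ Ximena ∩ Zane ∩ Luca: ∅.
There is no time when everyone is free.
No common window is at least 25 minutes long.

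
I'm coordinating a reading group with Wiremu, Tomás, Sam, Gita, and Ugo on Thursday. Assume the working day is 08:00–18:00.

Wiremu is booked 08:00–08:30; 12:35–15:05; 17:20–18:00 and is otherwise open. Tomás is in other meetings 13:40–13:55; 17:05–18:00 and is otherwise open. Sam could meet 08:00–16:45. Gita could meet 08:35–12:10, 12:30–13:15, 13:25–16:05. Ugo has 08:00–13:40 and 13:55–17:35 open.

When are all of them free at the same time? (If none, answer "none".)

08:35-12:10, 12:30-12:35, 15:05-16:05

Wiremu free: 08:30-12:35, 15:05-17:20 (invert busy blocks within the working day).
Tomás free: 08:00-13:40, 13:55-17:05 (invert busy blocks within the working day).
Sam free: 08:00-16:45.
Gita free: 08:35-12:10, 12:30-13:15, 13:25-16:05.
Ugo free: 08:00-13:40, 13:55-17:35.
Wiremu ∩ Tomás: 08:30-12:35, 15:05-17:05.
Wiremu ∩ Tomás ∩ Sam: 08:30-12:35, 15:05-16:45.
Wiremu ∩ Tomás ∩ Sam ∩ Gita: 08:35-12:10, 12:30-12:35, 15:05-16:05.
Wiremu ∩ Tomás ∩ Sam ∩ Gita ∩ Ugo: 08:35-12:10, 12:30-12:35, 15:05-16:05.
So the common availability across everyone is 08:35-12:10, 12:30-12:35, 15:05-16:05.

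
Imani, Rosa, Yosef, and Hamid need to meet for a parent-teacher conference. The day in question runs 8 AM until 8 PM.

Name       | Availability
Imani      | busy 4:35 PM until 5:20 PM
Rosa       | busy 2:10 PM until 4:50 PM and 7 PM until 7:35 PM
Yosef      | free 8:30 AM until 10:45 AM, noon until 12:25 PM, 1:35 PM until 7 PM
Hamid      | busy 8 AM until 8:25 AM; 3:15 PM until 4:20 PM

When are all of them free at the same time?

Imani free: 08:00-16:35, 17:20-20:00 (invert busy blocks within the working day).
Rosa free: 08:00-14:10, 16:50-19:00, 19:35-20:00 (invert busy blocks within the working day).
Yosef free: 08:30-10:45, 12:00-12:25, 13:35-19:00.
Hamid free: 08:25-15:15, 16:20-20:00 (invert busy blocks within the working day).
Imani ∩ Rosa: 08:00-14:10, 17:20-19:00, 19:35-20:00.
Imani ∩ Rosa ∩ Yosef: 08:30-10:45, 12:00-12:25, 13:35-14:10, 17:20-19:00.
Imani ∩ Rosa ∩ Yosef ∩ Hamid: 08:30-10:45, 12:00-12:25, 13:35-14:10, 17:20-19:00.

08:30-10:45, 12:00-12:25, 13:35-14:10, 17:20-19:00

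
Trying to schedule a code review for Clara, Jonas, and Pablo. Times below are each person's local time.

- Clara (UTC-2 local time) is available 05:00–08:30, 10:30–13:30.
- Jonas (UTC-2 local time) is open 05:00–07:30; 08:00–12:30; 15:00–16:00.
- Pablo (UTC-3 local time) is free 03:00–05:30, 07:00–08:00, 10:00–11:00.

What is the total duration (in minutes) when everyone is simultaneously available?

Clara in UTC: 07:00-10:30, 12:30-15:30 (add 2h to convert from UTC-2).
Jonas in UTC: 07:00-09:30, 10:00-14:30, 17:00-18:00 (add 2h to convert from UTC-2).
Pablo in UTC: 06:00-08:30, 10:00-11:00, 13:00-14:00 (add 3h to convert from UTC-3).
Clara ∩ Jonas: 07:00-09:30, 10:00-10:30, 12:30-14:30.
Clara ∩ Jonas ∩ Pablo: 07:00-08:30, 10:00-10:30, 13:00-14:00.
Summing the common windows: 90 + 30 + 60 = 180 minutes.

180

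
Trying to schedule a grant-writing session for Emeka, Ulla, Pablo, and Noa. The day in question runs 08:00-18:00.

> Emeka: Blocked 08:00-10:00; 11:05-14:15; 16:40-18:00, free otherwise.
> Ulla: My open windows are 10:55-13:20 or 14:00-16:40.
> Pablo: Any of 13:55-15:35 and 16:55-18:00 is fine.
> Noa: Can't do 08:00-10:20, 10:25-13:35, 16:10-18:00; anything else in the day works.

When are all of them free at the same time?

14:15-15:35

Emeka free: 10:00-11:05, 14:15-16:40 (invert busy blocks within the working day).
Ulla free: 10:55-13:20, 14:00-16:40.
Pablo free: 13:55-15:35, 16:55-18:00.
Noa free: 10:20-10:25, 13:35-16:10 (invert busy blocks within the working day).
Emeka ∩ Ulla: 10:55-11:05, 14:15-16:40.
Emeka ∩ Ulla ∩ Pablo: 14:15-15:35.
Emeka ∩ Ulla ∩ Pablo ∩ Noa: 14:15-15:35.
Those are the intersection windows.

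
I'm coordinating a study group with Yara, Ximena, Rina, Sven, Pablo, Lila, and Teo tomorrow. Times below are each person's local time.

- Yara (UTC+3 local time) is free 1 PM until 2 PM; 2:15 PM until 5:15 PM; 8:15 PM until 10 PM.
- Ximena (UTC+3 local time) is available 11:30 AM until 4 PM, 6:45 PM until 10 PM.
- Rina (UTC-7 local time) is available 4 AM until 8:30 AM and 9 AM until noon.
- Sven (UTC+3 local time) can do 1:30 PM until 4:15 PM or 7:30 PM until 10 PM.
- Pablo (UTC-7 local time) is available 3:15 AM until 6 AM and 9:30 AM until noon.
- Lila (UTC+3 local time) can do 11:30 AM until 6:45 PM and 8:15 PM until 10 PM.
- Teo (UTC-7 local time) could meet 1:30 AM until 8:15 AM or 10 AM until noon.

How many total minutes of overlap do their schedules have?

Yara in UTC: 10:00-11:00, 11:15-14:15, 17:15-19:00 (subtract 3h to convert from UTC+3).
Ximena in UTC: 08:30-13:00, 15:45-19:00 (subtract 3h to convert from UTC+3).
Rina in UTC: 11:00-15:30, 16:00-19:00 (add 7h to convert from UTC-7).
Sven in UTC: 10:30-13:15, 16:30-19:00 (subtract 3h to convert from UTC+3).
Pablo in UTC: 10:15-13:00, 16:30-19:00 (add 7h to convert from UTC-7).
Lila in UTC: 08:30-15:45, 17:15-19:00 (subtract 3h to convert from UTC+3).
Teo in UTC: 08:30-15:15, 17:00-19:00 (add 7h to convert from UTC-7).
Yara ∩ Ximena: 10:00-11:00, 11:15-13:00, 17:15-19:00.
Yara ∩ Ximena ∩ Rina: 11:15-13:00, 17:15-19:00.
Yara ∩ Ximena ∩ Rina ∩ Sven: 11:15-13:00, 17:15-19:00.
Yara ∩ Ximena ∩ Rina ∩ Sven ∩ Pablo: 11:15-13:00, 17:15-19:00.
Yara ∩ Ximena ∩ Rina ∩ Sven ∩ Pablo ∩ Lila: 11:15-13:00, 17:15-19:00.
Yara ∩ Ximena ∩ Rina ∩ Sven ∩ Pablo ∩ Lila ∩ Teo: 11:15-13:00, 17:15-19:00.
Those are the intersection windows.
Summing the common windows: 105 + 105 = 210 minutes.

210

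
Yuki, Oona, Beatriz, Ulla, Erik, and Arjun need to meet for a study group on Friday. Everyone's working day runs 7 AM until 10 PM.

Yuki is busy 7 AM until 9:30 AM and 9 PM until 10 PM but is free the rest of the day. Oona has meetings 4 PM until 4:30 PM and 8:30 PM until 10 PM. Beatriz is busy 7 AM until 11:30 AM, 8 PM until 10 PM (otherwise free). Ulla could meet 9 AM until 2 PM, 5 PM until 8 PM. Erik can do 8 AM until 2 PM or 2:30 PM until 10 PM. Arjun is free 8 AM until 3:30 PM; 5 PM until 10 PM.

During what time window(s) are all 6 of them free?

11:30-14:00, 17:00-20:00

Yuki free: 09:30-21:00 (invert busy blocks within the working day).
Oona free: 07:00-16:00, 16:30-20:30 (invert busy blocks within the working day).
Beatriz free: 11:30-20:00 (invert busy blocks within the working day).
Ulla free: 09:00-14:00, 17:00-20:00.
Erik free: 08:00-14:00, 14:30-22:00.
Arjun free: 08:00-15:30, 17:00-22:00.
Yuki ∩ Oona: 09:30-16:00, 16:30-20:30.
Yuki ∩ Oona ∩ Beatriz: 11:30-16:00, 16:30-20:00.
Yuki ∩ Oona ∩ Beatriz ∩ Ulla: 11:30-14:00, 17:00-20:00.
Yuki ∩ Oona ∩ Beatriz ∩ Ulla ∩ Erik: 11:30-14:00, 17:00-20:00.
Yuki ∩ Oona ∩ Beatriz ∩ Ulla ∩ Erik ∩ Arjun: 11:30-14:00, 17:00-20:00.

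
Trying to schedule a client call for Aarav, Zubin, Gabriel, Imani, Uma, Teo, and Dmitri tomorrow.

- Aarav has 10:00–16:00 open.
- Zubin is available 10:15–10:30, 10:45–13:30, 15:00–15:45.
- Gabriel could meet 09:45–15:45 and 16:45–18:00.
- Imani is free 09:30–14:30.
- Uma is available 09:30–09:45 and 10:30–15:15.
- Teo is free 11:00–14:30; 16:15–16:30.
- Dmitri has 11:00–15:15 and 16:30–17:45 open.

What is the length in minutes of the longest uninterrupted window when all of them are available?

150

Aarav ∩ Zubin: 10:15-10:30, 10:45-13:30, 15:00-15:45.
Aarav ∩ Zubin ∩ Gabriel: 10:15-10:30, 10:45-13:30, 15:00-15:45.
Aarav ∩ Zubin ∩ Gabriel ∩ Imani: 10:15-10:30, 10:45-13:30.
Aarav ∩ Zubin ∩ Gabriel ∩ Imani ∩ Uma: 10:45-13:30.
Aarav ∩ Zubin ∩ Gabriel ∩ Imani ∩ Uma ∩ Teo: 11:00-13:30.
Aarav ∩ Zubin ∩ Gabriel ∩ Imani ∩ Uma ∩ Teo ∩ Dmitri: 11:00-13:30.
The longest is 11:00-13:30 at 150 minutes.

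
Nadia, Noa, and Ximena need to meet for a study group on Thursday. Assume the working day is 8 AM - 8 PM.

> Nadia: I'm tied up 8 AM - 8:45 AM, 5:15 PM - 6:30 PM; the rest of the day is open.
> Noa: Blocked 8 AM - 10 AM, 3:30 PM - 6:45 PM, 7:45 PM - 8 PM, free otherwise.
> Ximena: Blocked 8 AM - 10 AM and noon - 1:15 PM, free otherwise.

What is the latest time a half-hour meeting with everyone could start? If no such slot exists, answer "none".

Nadia free: 08:45-17:15, 18:30-20:00 (invert busy blocks within the working day).
Noa free: 10:00-15:30, 18:45-19:45 (invert busy blocks within the working day).
Ximena free: 10:00-12:00, 13:15-20:00 (invert busy blocks within the working day).
Nadia ∩ Noa: 10:00-15:30, 18:45-19:45.
Nadia ∩ Noa ∩ Ximena: 10:00-12:00, 13:15-15:30, 18:45-19:45.
The last common window of at least 30 minutes is 18:45-19:45; a 30-minute meeting can start as late as 19:15 and still end by 19:45.

19:15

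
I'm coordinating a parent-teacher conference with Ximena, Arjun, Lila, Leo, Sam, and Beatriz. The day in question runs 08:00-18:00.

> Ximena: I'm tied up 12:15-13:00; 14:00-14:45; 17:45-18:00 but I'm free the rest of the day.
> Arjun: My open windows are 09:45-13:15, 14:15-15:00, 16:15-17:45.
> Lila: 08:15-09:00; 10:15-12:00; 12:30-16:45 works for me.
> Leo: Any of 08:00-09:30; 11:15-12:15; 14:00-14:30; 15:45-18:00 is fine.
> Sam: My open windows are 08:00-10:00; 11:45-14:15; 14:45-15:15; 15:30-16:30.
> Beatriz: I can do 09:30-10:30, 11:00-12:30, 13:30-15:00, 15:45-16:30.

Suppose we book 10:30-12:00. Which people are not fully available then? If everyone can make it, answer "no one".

Ximena free: 08:00-12:15, 13:00-14:00, 14:45-17:45 (invert busy blocks within the working day).
Arjun free: 09:45-13:15, 14:15-15:00, 16:15-17:45.
Lila free: 08:15-09:00, 10:15-12:00, 12:30-16:45.
Leo free: 08:00-09:30, 11:15-12:15, 14:00-14:30, 15:45-18:00.
Sam free: 08:00-10:00, 11:45-14:15, 14:45-15:15, 15:30-16:30.
Beatriz free: 09:30-10:30, 11:00-12:30, 13:30-15:00, 15:45-16:30.
Ximena: free for 10:30-12:00. Arjun: free for 10:30-12:00. Lila: free for 10:30-12:00. Leo: not fully free for 10:30-12:00. Sam: not fully free for 10:30-12:00. Beatriz: not fully free for 10:30-12:00.

Beatriz, Leo, Sam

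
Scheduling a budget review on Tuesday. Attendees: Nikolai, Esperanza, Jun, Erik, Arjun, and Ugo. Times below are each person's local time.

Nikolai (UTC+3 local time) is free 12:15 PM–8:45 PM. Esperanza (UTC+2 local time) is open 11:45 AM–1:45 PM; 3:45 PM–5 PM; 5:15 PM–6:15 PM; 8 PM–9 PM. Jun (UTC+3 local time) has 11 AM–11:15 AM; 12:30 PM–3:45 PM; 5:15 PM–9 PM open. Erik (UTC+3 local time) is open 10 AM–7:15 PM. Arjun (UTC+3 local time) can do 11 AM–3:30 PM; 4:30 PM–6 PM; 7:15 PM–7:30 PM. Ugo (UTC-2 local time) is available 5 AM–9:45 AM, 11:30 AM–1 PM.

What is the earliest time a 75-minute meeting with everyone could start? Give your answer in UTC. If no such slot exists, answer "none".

09:45

Nikolai in UTC: 09:15-17:45 (subtract 3h to convert from UTC+3).
Esperanza in UTC: 09:45-11:45, 13:45-15:00, 15:15-16:15, 18:00-19:00 (subtract 2h to convert from UTC+2).
Jun in UTC: 08:00-08:15, 09:30-12:45, 14:15-18:00 (subtract 3h to convert from UTC+3).
Erik in UTC: 07:00-16:15 (subtract 3h to convert from UTC+3).
Arjun in UTC: 08:00-12:30, 13:30-15:00, 16:15-16:30 (subtract 3h to convert from UTC+3).
Ugo in UTC: 07:00-11:45, 13:30-15:00 (add 2h to convert from UTC-2).
Nikolai ∩ Esperanza: 09:45-11:45, 13:45-15:00, 15:15-16:15.
Nikolai ∩ Esperanza ∩ Jun: 09:45-11:45, 14:15-15:00, 15:15-16:15.
Nikolai ∩ Esperanza ∩ Jun ∩ Erik: 09:45-11:45, 14:15-15:00, 15:15-16:15.
Nikolai ∩ Esperanza ∩ Jun ∩ Erik ∩ Arjun: 09:45-11:45, 14:15-15:00.
Nikolai ∩ Esperanza ∩ Jun ∩ Erik ∩ Arjun ∩ Ugo: 09:45-11:45, 14:15-15:00.
So the common availability across everyone is 09:45-11:45, 14:15-15:00.
The first common window of at least 75 minutes is 09:45-11:45, so the earliest start is 09:45.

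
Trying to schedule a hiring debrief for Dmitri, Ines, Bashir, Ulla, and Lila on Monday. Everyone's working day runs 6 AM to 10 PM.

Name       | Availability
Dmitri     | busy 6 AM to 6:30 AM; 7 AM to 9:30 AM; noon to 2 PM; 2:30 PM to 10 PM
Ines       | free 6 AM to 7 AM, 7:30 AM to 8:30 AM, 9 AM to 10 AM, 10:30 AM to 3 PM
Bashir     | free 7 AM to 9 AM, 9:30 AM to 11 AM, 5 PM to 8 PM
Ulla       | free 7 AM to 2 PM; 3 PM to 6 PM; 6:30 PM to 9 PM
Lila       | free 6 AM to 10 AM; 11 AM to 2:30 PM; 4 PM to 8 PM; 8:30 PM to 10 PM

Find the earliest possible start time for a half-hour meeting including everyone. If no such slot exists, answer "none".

09:30

Dmitri free: 06:30-07:00, 09:30-12:00, 14:00-14:30 (invert busy blocks within the working day).
Ines free: 06:00-07:00, 07:30-08:30, 09:00-10:00, 10:30-15:00.
Bashir free: 07:00-09:00, 09:30-11:00, 17:00-20:00.
Ulla free: 07:00-14:00, 15:00-18:00, 18:30-21:00.
Lila free: 06:00-10:00, 11:00-14:30, 16:00-20:00, 20:30-22:00.
Dmitri ∩ Ines: 06:30-07:00, 09:30-10:00, 10:30-12:00, 14:00-14:30.
Dmitri ∩ Ines ∩ Bashir: 09:30-10:00, 10:30-11:00.
Dmitri ∩ Ines ∩ Bashir ∩ Ulla: 09:30-10:00, 10:30-11:00.
Dmitri ∩ Ines ∩ Bashir ∩ Ulla ∩ Lila: 09:30-10:00.
Those are the intersection windows.
The first common window of at least 30 minutes is 09:30-10:00, so the earliest start is 09:30.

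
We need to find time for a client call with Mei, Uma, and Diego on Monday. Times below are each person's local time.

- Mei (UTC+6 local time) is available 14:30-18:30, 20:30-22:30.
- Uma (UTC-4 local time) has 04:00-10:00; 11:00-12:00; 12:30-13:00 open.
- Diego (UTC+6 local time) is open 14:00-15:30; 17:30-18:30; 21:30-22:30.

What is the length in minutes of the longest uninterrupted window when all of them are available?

60

Mei in UTC: 08:30-12:30, 14:30-16:30 (subtract 6h to convert from UTC+6).
Uma in UTC: 08:00-14:00, 15:00-16:00, 16:30-17:00 (add 4h to convert from UTC-4).
Diego in UTC: 08:00-09:30, 11:30-12:30, 15:30-16:30 (subtract 6h to convert from UTC+6).
Mei ∩ Uma: 08:30-12:30, 15:00-16:00.
Mei ∩ Uma ∩ Diego: 08:30-09:30, 11:30-12:30, 15:30-16:00.
So the common availability across everyone is 08:30-09:30, 11:30-12:30, 15:30-16:00.
The longest is 08:30-09:30 at 60 minutes.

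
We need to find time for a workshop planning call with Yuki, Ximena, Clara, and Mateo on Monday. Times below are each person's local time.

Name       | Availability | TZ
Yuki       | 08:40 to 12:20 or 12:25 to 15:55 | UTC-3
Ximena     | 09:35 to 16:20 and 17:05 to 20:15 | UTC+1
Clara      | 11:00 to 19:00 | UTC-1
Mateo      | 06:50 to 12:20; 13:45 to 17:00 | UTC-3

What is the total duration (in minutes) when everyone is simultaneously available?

Yuki in UTC: 11:40-15:20, 15:25-18:55 (add 3h to convert from UTC-3).
Ximena in UTC: 08:35-15:20, 16:05-19:15 (subtract 1h to convert from UTC+1).
Clara in UTC: 12:00-20:00 (add 1h to convert from UTC-1).
Mateo in UTC: 09:50-15:20, 16:45-20:00 (add 3h to convert from UTC-3).
Yuki ∩ Ximena: 11:40-15:20, 16:05-18:55.
Yuki ∩ Ximena ∩ Clara: 12:00-15:20, 16:05-18:55.
Yuki ∩ Ximena ∩ Clara ∩ Mateo: 12:00-15:20, 16:45-18:55.
Summing the common windows: 200 + 130 = 330 minutes.

330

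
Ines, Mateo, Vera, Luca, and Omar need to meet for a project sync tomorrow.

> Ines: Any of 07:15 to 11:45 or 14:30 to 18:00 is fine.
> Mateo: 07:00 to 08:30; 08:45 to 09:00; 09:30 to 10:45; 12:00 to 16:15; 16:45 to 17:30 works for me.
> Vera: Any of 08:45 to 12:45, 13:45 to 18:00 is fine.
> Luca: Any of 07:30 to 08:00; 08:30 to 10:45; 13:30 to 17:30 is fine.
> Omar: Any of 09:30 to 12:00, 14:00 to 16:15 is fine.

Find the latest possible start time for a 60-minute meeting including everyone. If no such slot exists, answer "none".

Ines ∩ Mateo: 07:15-08:30, 08:45-09:00, 09:30-10:45, 14:30-16:15, 16:45-17:30.
Ines ∩ Mateo ∩ Vera: 08:45-09:00, 09:30-10:45, 14:30-16:15, 16:45-17:30.
Ines ∩ Mateo ∩ Vera ∩ Luca: 08:45-09:00, 09:30-10:45, 14:30-16:15, 16:45-17:30.
Ines ∩ Mateo ∩ Vera ∩ Luca ∩ Omar: 09:30-10:45, 14:30-16:15.
So the common availability across everyone is 09:30-10:45, 14:30-16:15.
The last common window of at least 60 minutes is 14:30-16:15; a 60-minute meeting can start as late as 15:15 and still end by 16:15.

15:15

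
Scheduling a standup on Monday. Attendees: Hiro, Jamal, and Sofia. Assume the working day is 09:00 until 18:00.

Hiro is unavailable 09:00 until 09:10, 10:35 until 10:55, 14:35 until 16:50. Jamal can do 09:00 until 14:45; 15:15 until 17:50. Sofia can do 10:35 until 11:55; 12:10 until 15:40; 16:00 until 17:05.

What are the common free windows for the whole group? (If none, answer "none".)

Hiro free: 09:10-10:35, 10:55-14:35, 16:50-18:00 (invert busy blocks within the working day).
Jamal free: 09:00-14:45, 15:15-17:50.
Sofia free: 10:35-11:55, 12:10-15:40, 16:00-17:05.
Hiro ∩ Jamal: 09:10-10:35, 10:55-14:35, 16:50-17:50.
Hiro ∩ Jamal ∩ Sofia: 10:55-11:55, 12:10-14:35, 16:50-17:05.

10:55-11:55, 12:10-14:35, 16:50-17:05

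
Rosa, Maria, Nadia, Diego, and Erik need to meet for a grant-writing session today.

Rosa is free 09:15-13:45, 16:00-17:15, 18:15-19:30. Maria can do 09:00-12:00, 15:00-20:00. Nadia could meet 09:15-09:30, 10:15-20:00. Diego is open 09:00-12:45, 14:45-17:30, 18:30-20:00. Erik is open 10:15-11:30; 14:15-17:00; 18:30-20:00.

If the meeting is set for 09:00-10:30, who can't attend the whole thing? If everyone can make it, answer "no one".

Erik, Nadia, Rosa

Rosa: not fully free for 09:00-10:30. Maria: free for 09:00-10:30. Nadia: not fully free for 09:00-10:30. Diego: free for 09:00-10:30. Erik: not fully free for 09:00-10:30.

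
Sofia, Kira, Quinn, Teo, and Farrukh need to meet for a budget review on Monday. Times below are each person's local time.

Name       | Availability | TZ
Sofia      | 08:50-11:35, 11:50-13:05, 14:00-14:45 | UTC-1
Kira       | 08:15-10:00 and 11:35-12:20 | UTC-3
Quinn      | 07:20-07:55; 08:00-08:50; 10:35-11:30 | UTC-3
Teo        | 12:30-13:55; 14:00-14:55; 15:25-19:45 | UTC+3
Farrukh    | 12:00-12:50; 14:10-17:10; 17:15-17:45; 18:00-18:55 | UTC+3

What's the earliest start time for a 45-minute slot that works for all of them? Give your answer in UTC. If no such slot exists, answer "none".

none

Sofia in UTC: 09:50-12:35, 12:50-14:05, 15:00-15:45 (add 1h to convert from UTC-1).
Kira in UTC: 11:15-13:00, 14:35-15:20 (add 3h to convert from UTC-3).
Quinn in UTC: 10:20-10:55, 11:00-11:50, 13:35-14:30 (add 3h to convert from UTC-3).
Teo in UTC: 09:30-10:55, 11:00-11:55, 12:25-16:45 (subtract 3h to convert from UTC+3).
Farrukh in UTC: 09:00-09:50, 11:10-14:10, 14:15-14:45, 15:00-15:55 (subtract 3h to convert from UTC+3).
Sofia ∩ Kira: 11:15-12:35, 12:50-13:00, 15:00-15:20.
Sofia ∩ Kira ∩ Quinn: 11:15-11:50.
Sofia ∩ Kira ∩ Quinn ∩ Teo: 11:15-11:50.
Sofia ∩ Kira ∩ Quinn ∩ Teo ∩ Farrukh: 11:15-11:50.
No common window is at least 45 minutes long.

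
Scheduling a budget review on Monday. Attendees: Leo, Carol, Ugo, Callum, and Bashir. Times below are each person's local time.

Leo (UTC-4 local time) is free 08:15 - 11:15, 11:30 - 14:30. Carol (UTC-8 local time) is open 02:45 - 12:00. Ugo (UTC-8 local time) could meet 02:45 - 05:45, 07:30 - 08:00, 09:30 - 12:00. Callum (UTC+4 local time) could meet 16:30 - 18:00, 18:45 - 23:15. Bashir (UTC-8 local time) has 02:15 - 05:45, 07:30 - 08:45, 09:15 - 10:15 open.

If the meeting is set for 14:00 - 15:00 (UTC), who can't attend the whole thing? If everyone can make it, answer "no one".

Leo in UTC: 12:15-15:15, 15:30-18:30 (add 4h to convert from UTC-4).
Carol in UTC: 10:45-20:00 (add 8h to convert from UTC-8).
Ugo in UTC: 10:45-13:45, 15:30-16:00, 17:30-20:00 (add 8h to convert from UTC-8).
Callum in UTC: 12:30-14:00, 14:45-19:15 (subtract 4h to convert from UTC+4).
Bashir in UTC: 10:15-13:45, 15:30-16:45, 17:15-18:15 (add 8h to convert from UTC-8).
Leo: free for 14:00-15:00. Carol: free for 14:00-15:00. Ugo: not fully free for 14:00-15:00. Callum: not fully free for 14:00-15:00. Bashir: not fully free for 14:00-15:00.

Bashir, Callum, Ugo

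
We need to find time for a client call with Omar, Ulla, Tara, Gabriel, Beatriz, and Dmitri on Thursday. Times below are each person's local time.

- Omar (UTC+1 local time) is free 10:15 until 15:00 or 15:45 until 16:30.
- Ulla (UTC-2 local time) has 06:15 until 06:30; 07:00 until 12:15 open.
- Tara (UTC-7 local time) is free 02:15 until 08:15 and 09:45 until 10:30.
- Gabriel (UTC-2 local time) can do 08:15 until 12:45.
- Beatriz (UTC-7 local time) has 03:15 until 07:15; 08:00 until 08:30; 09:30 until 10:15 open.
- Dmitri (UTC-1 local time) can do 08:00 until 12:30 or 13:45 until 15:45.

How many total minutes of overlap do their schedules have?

Omar in UTC: 09:15-14:00, 14:45-15:30 (subtract 1h to convert from UTC+1).
Ulla in UTC: 08:15-08:30, 09:00-14:15 (add 2h to convert from UTC-2).
Tara in UTC: 09:15-15:15, 16:45-17:30 (add 7h to convert from UTC-7).
Gabriel in UTC: 10:15-14:45 (add 2h to convert from UTC-2).
Beatriz in UTC: 10:15-14:15, 15:00-15:30, 16:30-17:15 (add 7h to convert from UTC-7).
Dmitri in UTC: 09:00-13:30, 14:45-16:45 (add 1h to convert from UTC-1).
Omar ∩ Ulla: 09:15-14:00.
Omar ∩ Ulla ∩ Tara: 09:15-14:00.
Omar ∩ Ulla ∩ Tara ∩ Gabriel: 10:15-14:00.
Omar ∩ Ulla ∩ Tara ∩ Gabriel ∩ Beatriz: 10:15-14:00.
Omar ∩ Ulla ∩ Tara ∩ Gabriel ∩ Beatriz ∩ Dmitri: 10:15-13:30.
So the common availability across everyone is 10:15-13:30.
That's a single block of 195 minutes.

195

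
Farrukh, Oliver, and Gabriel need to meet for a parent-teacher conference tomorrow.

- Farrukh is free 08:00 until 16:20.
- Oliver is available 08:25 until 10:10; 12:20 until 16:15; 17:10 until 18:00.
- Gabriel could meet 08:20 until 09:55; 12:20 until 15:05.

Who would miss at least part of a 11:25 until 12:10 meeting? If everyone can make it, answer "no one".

Gabriel, Oliver

Farrukh: free for 11:25-12:10. Oliver: not fully free for 11:25-12:10. Gabriel: not fully free for 11:25-12:10.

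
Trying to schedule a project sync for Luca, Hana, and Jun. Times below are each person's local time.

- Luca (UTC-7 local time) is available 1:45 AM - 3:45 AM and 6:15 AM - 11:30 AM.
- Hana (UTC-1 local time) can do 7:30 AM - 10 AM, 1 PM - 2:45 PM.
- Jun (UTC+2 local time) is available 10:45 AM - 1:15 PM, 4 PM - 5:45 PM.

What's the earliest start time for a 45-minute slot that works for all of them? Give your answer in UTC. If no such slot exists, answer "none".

08:45

Luca in UTC: 08:45-10:45, 13:15-18:30 (add 7h to convert from UTC-7).
Hana in UTC: 08:30-11:00, 14:00-15:45 (add 1h to convert from UTC-1).
Jun in UTC: 08:45-11:15, 14:00-15:45 (subtract 2h to convert from UTC+2).
Luca ∩ Hana: 08:45-10:45, 14:00-15:45.
Luca ∩ Hana ∩ Jun: 08:45-10:45, 14:00-15:45.
The first common window of at least 45 minutes is 08:45-10:45, so the earliest start is 08:45.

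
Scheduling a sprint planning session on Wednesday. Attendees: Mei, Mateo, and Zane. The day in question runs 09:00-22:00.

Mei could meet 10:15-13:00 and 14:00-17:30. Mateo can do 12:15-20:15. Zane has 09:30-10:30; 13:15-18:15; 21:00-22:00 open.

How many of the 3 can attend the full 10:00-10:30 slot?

1

Zane can make the full 10:00-10:30 slot — that's 1.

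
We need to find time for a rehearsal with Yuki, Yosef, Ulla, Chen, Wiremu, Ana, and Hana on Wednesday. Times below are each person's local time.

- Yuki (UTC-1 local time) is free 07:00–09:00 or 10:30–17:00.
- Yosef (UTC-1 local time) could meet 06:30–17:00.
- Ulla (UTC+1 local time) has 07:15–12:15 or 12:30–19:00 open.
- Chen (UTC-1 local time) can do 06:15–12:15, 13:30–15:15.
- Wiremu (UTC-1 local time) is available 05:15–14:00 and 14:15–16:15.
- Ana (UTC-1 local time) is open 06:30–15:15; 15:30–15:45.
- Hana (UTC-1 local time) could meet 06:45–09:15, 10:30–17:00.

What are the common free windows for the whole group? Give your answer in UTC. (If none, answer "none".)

Yuki in UTC: 08:00-10:00, 11:30-18:00 (add 1h to convert from UTC-1).
Yosef in UTC: 07:30-18:00 (add 1h to convert from UTC-1).
Ulla in UTC: 06:15-11:15, 11:30-18:00 (subtract 1h to convert from UTC+1).
Chen in UTC: 07:15-13:15, 14:30-16:15 (add 1h to convert from UTC-1).
Wiremu in UTC: 06:15-15:00, 15:15-17:15 (add 1h to convert from UTC-1).
Ana in UTC: 07:30-16:15, 16:30-16:45 (add 1h to convert from UTC-1).
Hana in UTC: 07:45-10:15, 11:30-18:00 (add 1h to convert from UTC-1).
Yuki ∩ Yosef: 08:00-10:00, 11:30-18:00.
Yuki ∩ Yosef ∩ Ulla: 08:00-10:00, 11:30-18:00.
Yuki ∩ Yosef ∩ Ulla ∩ Chen: 08:00-10:00, 11:30-13:15, 14:30-16:15.
Yuki ∩ Yosef ∩ Ulla ∩ Chen ∩ Wiremu: 08:00-10:00, 11:30-13:15, 14:30-15:00, 15:15-16:15.
Yuki ∩ Yosef ∩ Ulla ∩ Chen ∩ Wiremu ∩ Ana: 08:00-10:00, 11:30-13:15, 14:30-15:00, 15:15-16:15.
Yuki ∩ Yosef ∩ Ulla ∩ Chen ∩ Wiremu ∩ Ana ∩ Hana: 08:00-10:00, 11:30-13:15, 14:30-15:00, 15:15-16:15.
So the common availability across everyone is 08:00-10:00, 11:30-13:15, 14:30-15:00, 15:15-16:15.

08:00-10:00, 11:30-13:15, 14:30-15:00, 15:15-16:15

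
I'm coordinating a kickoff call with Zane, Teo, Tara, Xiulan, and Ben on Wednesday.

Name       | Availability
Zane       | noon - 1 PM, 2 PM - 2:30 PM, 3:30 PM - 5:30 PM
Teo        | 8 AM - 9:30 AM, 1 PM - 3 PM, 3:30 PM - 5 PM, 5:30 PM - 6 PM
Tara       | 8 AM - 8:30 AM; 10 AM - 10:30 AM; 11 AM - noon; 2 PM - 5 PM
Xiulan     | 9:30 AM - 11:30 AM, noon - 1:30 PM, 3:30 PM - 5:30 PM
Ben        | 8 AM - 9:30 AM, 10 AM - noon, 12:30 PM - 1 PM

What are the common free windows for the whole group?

Zane ∩ Teo: 14:00-14:30, 15:30-17:00.
Zane ∩ Teo ∩ Tara: 14:00-14:30, 15:30-17:00.
Zane ∩ Teo ∩ Tara ∩ Xiulan: 15:30-17:00.
Zane ∩ Teo ∩ Tara ∩ Xiulan ∩ Ben: ∅.
There is no time when everyone is free.

none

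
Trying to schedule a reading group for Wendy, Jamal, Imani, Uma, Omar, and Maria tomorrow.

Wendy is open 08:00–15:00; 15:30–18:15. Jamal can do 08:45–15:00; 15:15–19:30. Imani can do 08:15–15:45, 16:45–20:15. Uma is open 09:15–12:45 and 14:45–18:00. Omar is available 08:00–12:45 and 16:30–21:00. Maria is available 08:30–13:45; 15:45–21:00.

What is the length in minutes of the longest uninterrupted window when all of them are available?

Wendy ∩ Jamal: 08:45-15:00, 15:30-18:15.
Wendy ∩ Jamal ∩ Imani: 08:45-15:00, 15:30-15:45, 16:45-18:15.
Wendy ∩ Jamal ∩ Imani ∩ Uma: 09:15-12:45, 14:45-15:00, 15:30-15:45, 16:45-18:00.
Wendy ∩ Jamal ∩ Imani ∩ Uma ∩ Omar: 09:15-12:45, 16:45-18:00.
Wendy ∩ Jamal ∩ Imani ∩ Uma ∩ Omar ∩ Maria: 09:15-12:45, 16:45-18:00.
The longest is 09:15-12:45 at 210 minutes.

210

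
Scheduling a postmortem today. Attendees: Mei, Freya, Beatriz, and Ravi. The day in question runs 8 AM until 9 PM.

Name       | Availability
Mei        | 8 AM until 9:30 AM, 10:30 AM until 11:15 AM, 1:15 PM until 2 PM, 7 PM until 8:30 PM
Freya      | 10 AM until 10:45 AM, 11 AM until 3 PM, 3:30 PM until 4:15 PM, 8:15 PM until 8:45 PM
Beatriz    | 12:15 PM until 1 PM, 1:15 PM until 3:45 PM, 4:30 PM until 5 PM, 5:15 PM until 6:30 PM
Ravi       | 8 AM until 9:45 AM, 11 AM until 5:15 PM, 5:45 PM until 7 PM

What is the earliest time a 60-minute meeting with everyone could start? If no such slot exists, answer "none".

none

Mei ∩ Freya: 10:30-10:45, 11:00-11:15, 13:15-14:00, 20:15-20:30.
Mei ∩ Freya ∩ Beatriz: 13:15-14:00.
Mei ∩ Freya ∩ Beatriz ∩ Ravi: 13:15-14:00.
No common window is at least 60 minutes long.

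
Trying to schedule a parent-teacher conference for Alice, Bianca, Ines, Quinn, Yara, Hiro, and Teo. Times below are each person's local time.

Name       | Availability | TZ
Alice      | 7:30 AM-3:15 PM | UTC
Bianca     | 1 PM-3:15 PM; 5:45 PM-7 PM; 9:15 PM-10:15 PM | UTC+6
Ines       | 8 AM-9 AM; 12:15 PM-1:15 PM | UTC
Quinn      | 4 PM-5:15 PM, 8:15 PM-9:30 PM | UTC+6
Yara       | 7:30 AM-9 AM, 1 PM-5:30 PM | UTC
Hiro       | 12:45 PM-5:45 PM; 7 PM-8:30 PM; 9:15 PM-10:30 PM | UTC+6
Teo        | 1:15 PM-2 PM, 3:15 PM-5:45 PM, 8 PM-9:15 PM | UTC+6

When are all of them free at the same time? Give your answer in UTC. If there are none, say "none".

none

Alice in UTC: 07:30-15:15.
Bianca in UTC: 07:00-09:15, 11:45-13:00, 15:15-16:15 (subtract 6h to convert from UTC+6).
Ines in UTC: 08:00-09:00, 12:15-13:15.
Quinn in UTC: 10:00-11:15, 14:15-15:30 (subtract 6h to convert from UTC+6).
Yara in UTC: 07:30-09:00, 13:00-17:30.
Hiro in UTC: 06:45-11:45, 13:00-14:30, 15:15-16:30 (subtract 6h to convert from UTC+6).
Teo in UTC: 07:15-08:00, 09:15-11:45, 14:00-15:15 (subtract 6h to convert from UTC+6).
Alice ∩ Bianca: 07:30-09:15, 11:45-13:00.
Alice ∩ Bianca ∩ Ines: 08:00-09:00, 12:15-13:00.
Alice ∩ Bianca ∩ Ines ∩ Quinn: ∅.
Alice ∩ Bianca ∩ Ines ∩ Quinn ∩ Yara: ∅.
Alice ∩ Bianca ∩ Ines ∩ Quinn ∩ Yara ∩ Hiro: ∅.
Alice ∩ Bianca ∩ Ines ∩ Quinn ∩ Yara ∩ Hiro ∩ Teo: ∅.
There is no time when everyone is free.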